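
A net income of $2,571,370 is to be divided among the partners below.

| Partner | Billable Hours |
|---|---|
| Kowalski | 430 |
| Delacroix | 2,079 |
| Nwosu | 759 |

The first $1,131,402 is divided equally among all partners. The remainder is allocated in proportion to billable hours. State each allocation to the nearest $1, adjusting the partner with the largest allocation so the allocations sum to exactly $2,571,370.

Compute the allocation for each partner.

Kowalski: $566,603 · Delacroix: $1,293,197 · Nwosu: $711,570

$1,131,402 shared equally gives $377,134 per partner.
Remainder $1,439,968 by billable hours (total 3,268): Kowalski 189,469.47 → $189,469; Delacroix 916,062.87 → $916,063; Nwosu 334,435.65 → $334,436.
Totals: Kowalski $377,134 + $189,469 = $566,603; Delacroix $377,134 + $916,063 = $1,293,197; Nwosu $377,134 + $334,436 = $711,570.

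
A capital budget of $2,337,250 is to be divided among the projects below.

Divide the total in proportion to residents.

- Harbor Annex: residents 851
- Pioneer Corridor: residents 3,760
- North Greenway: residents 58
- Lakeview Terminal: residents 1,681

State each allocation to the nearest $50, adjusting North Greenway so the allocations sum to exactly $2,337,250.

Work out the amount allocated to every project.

Harbor Annex: $313,250 | Pioneer Corridor: $1,383,950 | North Greenway: $21,300 | Lakeview Terminal: $618,750

Residents total: 6,350.
Pro-rata amounts: Harbor Annex 851/6,350 × $2,337,250 = 313,228.31; Pioneer Corridor 3,760/6,350 × $2,337,250 = 1,383,946.46; North Greenway 58/6,350 × $2,337,250 = 21,348.11; Lakeview Terminal 1,681/6,350 × $2,337,250 = 618,727.13.
After rounding ($50): Harbor Annex $313,250; Pioneer Corridor $1,383,950; North Greenway $21,350; Lakeview Terminal $618,750. Sum = $2,337,300.
Difference $2,337,250 − $2,337,300 = −$50 applied to North Greenway: North Greenway becomes $21,300.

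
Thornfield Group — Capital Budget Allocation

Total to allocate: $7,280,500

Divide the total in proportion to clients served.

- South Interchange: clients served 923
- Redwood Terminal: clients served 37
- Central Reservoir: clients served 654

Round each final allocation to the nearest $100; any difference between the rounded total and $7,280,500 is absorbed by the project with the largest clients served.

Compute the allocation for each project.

South Interchange: $4,163,500 · Redwood Terminal: $166,900 · Central Reservoir: $2,950,100

Combined clients served = 923 + 37 + 654 = 1,614.
Proportional shares: South Interchange 4,163,507.74; Redwood Terminal 166,901.18; Central Reservoir 2,950,091.08.
Rounded to nearest $100: South Interchange $4,163,500; Redwood Terminal $166,900; Central Reservoir $2,950,100. Sum = $7,280,500.
No rounding difference to absorb.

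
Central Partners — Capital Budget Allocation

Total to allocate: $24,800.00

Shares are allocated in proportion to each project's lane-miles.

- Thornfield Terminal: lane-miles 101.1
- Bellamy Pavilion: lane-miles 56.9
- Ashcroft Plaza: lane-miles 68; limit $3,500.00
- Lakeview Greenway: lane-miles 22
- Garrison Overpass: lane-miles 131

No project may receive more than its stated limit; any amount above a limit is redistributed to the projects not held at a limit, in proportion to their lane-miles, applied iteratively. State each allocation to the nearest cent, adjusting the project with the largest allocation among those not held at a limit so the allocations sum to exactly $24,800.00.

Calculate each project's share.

Combined lane-miles = 379.
Unconstrained shares: Thornfield Terminal 6,615.5145; Bellamy Pavilion 3,723.2718; Ashcroft Plaza 4,449.6042; Lakeview Greenway 1,439.5778; Garrison Overpass 8,572.0317.
Held at cap: Ashcroft Plaza ($3,500.00); residual $21,300.00 reallocated over remaining lane-miles 311.
Remaining shares: Thornfield Terminal 6,924.2122 → $6,924.21; Bellamy Pavilion 3,897.0096 → $3,897.01; Lakeview Greenway 1,506.7524 → $1,506.75; Garrison Overpass 8,972.0257 → $8,972.03.

Thornfield Terminal: $6,924.21 · Bellamy Pavilion: $3,897.01 · Ashcroft Plaza: $3,500.00 · Lakeview Greenway: $1,506.75 · Garrison Overpass: $8,972.03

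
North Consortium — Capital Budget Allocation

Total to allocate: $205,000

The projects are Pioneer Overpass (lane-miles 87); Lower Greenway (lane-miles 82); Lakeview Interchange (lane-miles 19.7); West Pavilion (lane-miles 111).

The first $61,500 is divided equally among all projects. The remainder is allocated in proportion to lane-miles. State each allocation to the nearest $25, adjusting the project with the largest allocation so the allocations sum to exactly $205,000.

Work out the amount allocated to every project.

Pioneer Overpass: $57,025; Lower Greenway: $54,650; Lakeview Interchange: $24,800; West Pavilion: $68,525

First tranche $61,500 split equally: $15,375 each.
Remainder $143,500 by lane-miles (total 299.7): Pioneer Overpass 41,656.66 → $41,650; Lower Greenway 39,262.60 → $39,275; Lakeview Interchange 9,432.60 → $9,425; West Pavilion 53,148.15 → $53,150.
Totals: Pioneer Overpass $15,375 + $41,650 = $57,025; Lower Greenway $15,375 + $39,275 = $54,650; Lakeview Interchange $15,375 + $9,425 = $24,800; West Pavilion $15,375 + $53,150 = $68,525.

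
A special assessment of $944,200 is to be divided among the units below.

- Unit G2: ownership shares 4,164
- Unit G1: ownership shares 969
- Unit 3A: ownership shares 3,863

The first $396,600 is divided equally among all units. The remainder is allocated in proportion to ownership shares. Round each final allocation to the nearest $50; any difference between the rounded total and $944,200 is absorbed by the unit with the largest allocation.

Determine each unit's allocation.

$396,600 shared equally gives $132,200 per unit.
Remainder $547,600 by ownership shares (total 8,996): Unit G2 253,468.92 → $253,450; Unit G1 58,984.48 → $59,000; Unit 3A 235,146.60 → $235,150.
Totals: Unit G2 $132,200 + $253,450 = $385,650; Unit G1 $132,200 + $59,000 = $191,200; Unit 3A $132,200 + $235,150 = $367,350.

Unit G2: $385,650; Unit G1: $191,200; Unit 3A: $367,350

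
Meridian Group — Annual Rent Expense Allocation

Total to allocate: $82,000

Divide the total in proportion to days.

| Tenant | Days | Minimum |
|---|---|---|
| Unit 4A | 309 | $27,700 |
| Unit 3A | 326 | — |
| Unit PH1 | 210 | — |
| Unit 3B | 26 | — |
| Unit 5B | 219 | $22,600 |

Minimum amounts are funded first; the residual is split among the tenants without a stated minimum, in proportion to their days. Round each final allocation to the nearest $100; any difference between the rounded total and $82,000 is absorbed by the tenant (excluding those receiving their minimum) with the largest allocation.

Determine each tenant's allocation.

Minimums first: Unit 4A $27,700; Unit 5B $22,600. Residual $31,700.
Residual split over remaining days 562: Unit 3A 18,388.26 → $18,400; Unit PH1 11,845.20 → $11,800; Unit 3B 1,466.55 → $1,500.

Unit 4A: $27,700; Unit 3A: $18,400; Unit PH1: $11,800; Unit 3B: $1,500; Unit 5B: $22,600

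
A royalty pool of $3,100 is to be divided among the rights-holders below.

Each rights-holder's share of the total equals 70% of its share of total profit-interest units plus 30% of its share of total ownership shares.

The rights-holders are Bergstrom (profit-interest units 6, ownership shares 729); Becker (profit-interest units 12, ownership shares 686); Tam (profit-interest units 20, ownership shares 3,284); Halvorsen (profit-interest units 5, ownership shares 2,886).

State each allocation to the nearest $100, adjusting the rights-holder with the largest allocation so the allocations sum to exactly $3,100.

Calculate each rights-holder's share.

Bergstrom: $400 · Becker: $700 · Tam: $1,400 · Halvorsen: $600

Profit-interest units total 43; ownership shares total 7,585.
Blended shares (70% profit-interest units + 30% ownership shares): Bergstrom 0.1265; Becker 0.2225; Tam 0.4555; Halvorsen 0.1955.
Unrounded shares: Bergstrom 392.17; Becker 689.69; Tam 1,411.95; Halvorsen 606.18.
Rounded to nearest $100: Bergstrom $400; Becker $700; Tam $1,400; Halvorsen $600. Sum = $3,100.
Sum already equals the total — no adjustment.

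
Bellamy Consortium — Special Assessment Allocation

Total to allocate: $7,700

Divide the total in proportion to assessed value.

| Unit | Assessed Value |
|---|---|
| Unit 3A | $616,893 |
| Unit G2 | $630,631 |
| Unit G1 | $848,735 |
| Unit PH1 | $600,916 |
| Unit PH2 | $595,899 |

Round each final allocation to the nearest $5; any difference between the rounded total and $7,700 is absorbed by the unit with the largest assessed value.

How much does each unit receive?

Unit 3A: $1,440 · Unit G2: $1,475 · Unit G1: $1,985 · Unit PH1: $1,405 · Unit PH2: $1,395

Sum of assessed value: 616,893 + 630,631 + 848,735 + 600,916 + 595,899 = 3,293,074.
Pro-rata amounts: Unit 3A 1,442.44; Unit G2 1,474.57; Unit G1 1,984.55; Unit PH1 1,405.09; Unit PH2 1,393.36.
At nearest $5: Unit 3A $1,440; Unit G2 $1,475; Unit G1 $1,985; Unit PH1 $1,405; Unit PH2 $1,395. Sum = $7,700.
Rounded total matches; no reconciliation needed.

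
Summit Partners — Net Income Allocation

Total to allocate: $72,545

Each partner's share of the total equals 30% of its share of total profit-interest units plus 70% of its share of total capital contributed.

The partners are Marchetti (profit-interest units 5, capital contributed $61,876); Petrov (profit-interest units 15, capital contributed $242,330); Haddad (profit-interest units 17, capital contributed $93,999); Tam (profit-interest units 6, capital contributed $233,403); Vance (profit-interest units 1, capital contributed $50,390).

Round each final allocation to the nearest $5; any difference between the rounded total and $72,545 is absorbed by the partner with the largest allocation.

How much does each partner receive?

Totals — profit-interest units 44, capital contributed 681,998.
Composite weights (30% profit-interest units + 70% capital contributed): Marchetti 0.0976; Petrov 0.3510; Haddad 0.2124; Tam 0.2805; Vance 0.0585.
Raw shares: Marchetti 7,080.41; Petrov 25,463.24; Haddad 15,407.78; Tam 20,346.91; Vance 4,246.66.
Rounded to nearest $5: Marchetti $7,080; Petrov $25,465; Haddad $15,410; Tam $20,345; Vance $4,245. Sum = $72,545.
No rounding difference to absorb.

Marchetti: $7,080 · Petrov: $25,465 · Haddad: $15,410 · Tam: $20,345 · Vance: $4,245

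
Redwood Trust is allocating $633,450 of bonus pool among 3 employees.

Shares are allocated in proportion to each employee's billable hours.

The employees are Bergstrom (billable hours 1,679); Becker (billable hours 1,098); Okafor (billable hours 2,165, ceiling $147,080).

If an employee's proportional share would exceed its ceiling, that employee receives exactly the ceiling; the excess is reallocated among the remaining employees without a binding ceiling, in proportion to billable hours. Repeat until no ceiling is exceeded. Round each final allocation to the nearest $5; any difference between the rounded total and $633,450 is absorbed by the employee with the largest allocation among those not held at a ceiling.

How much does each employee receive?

Sum of billable hours: 4,942.
Pro-rata shares before constraints: Bergstrom 215,208.93; Becker 140,738.18; Okafor 277,502.88.
Cap binds for Okafor ($147,080); residual $486,370 reallocated over remaining billable hours 2,777.
Shares after redistribution: Bergstrom 294,063.82 → $294,065; Becker 192,306.18 → $192,305.

Bergstrom: $294,065; Becker: $192,305; Okafor: $147,080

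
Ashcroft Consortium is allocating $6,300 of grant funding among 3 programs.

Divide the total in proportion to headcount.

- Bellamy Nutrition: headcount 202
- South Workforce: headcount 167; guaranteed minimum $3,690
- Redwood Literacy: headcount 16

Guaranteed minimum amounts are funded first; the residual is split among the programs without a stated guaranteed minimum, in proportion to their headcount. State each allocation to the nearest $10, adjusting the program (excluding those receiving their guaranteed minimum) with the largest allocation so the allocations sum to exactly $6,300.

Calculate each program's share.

Bellamy Nutrition: $2,420; South Workforce: $3,690; Redwood Literacy: $190

Guaranteed amounts: South Workforce $3,690. Remaining pool $2,610.
Remaining pool split over remaining headcount 218: Bellamy Nutrition 2,418.44 → $2,420; Redwood Literacy 191.56 → $190.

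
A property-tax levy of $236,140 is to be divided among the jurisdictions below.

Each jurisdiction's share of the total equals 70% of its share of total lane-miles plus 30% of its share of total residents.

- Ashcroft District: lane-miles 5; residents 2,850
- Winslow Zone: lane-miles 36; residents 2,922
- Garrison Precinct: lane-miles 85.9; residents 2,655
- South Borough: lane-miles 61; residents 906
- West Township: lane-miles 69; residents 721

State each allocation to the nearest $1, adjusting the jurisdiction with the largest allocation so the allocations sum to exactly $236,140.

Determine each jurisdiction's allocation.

Ashcroft District: $23,299 · Winslow Zone: $43,752 · Garrison Precinct: $73,979 · South Borough: $45,633 · West Township: $49,477

Totals — lane-miles 256.9, residents 10,054.
Combined weights (70% lane-miles + 30% residents): Ashcroft District 0.0987; Winslow Zone 0.1853; Garrison Precinct 0.3133; South Borough 0.1932; West Township 0.2095.
Pro-rata amounts: Ashcroft District 23,298.70; Winslow Zone 43,752.45; Garrison Precinct 73,978.45; South Borough 45,633.24; West Township 49,477.17.
After rounding ($1): Ashcroft District $23,299; Winslow Zone $43,752; Garrison Precinct $73,978; South Borough $45,633; West Township $49,477. Sum = $236,139.
Difference $236,140 − $236,139 = +$1 applied to largest allocation (Garrison Precinct): Garrison Precinct becomes $73,979.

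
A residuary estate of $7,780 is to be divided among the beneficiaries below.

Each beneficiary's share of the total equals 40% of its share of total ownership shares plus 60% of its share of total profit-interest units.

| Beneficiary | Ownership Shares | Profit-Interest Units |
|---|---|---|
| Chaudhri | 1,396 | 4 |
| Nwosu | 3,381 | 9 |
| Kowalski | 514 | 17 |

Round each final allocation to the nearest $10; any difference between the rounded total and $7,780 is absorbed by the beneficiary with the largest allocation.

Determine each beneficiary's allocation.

Ownership shares total 5,291; profit-interest units total 30.
Blended shares (40% ownership shares + 60% profit-interest units): Chaudhri 0.1855; Nwosu 0.4356; Kowalski 0.3789.
Raw shares: Chaudhri 1,443.48; Nwosu 3,389.00; Kowalski 2,947.52.
At nearest $10: Chaudhri $1,440; Nwosu $3,390; Kowalski $2,950. Sum = $7,780.
No rounding difference to absorb.

Chaudhri: $1,440 | Nwosu: $3,390 | Kowalski: $2,950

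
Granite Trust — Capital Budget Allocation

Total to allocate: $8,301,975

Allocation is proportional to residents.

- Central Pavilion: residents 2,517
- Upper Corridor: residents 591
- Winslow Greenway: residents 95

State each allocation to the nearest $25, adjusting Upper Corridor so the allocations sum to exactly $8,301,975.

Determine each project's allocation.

Residents total: 3,203.
Raw shares: Central Pavilion 2,517/3,203 × $8,301,975 = 6,523,906.05; Upper Corridor 591/3,203 × $8,301,975 = 1,531,834.91; Winslow Greenway 95/3,203 × $8,301,975 = 246,234.04.
At nearest $25: Central Pavilion $6,523,900; Upper Corridor $1,531,825; Winslow Greenway $246,225. Sum = $8,301,950.
Difference $8,301,975 − $8,301,950 = +$25 applied to Upper Corridor: Upper Corridor becomes $1,531,850.

Central Pavilion: $6,523,900; Upper Corridor: $1,531,850; Winslow Greenway: $246,225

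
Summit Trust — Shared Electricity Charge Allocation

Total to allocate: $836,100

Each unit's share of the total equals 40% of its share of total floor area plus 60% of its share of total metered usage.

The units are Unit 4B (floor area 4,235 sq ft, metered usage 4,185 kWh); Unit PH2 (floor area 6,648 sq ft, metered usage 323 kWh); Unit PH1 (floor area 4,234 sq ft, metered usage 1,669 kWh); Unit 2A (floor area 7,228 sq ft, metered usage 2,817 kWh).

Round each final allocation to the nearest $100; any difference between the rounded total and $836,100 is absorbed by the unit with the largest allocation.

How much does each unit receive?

Totals — floor area 22,345, metered usage 8,994.
Composite weights (40% floor area + 60% metered usage): Unit 4B 0.3550; Unit PH2 0.1406; Unit PH1 0.1871; Unit 2A 0.3173.
Raw shares: Unit 4B 296,813.22; Unit PH2 117,517.36; Unit PH1 156,462.85; Unit 2A 265,306.58.
At nearest $100: Unit 4B $296,800; Unit PH2 $117,500; Unit PH1 $156,500; Unit 2A $265,300. Sum = $836,100.
Rounded total matches; no reconciliation needed.

Unit 4B: $296,800 | Unit PH2: $117,500 | Unit PH1: $156,500 | Unit 2A: $265,300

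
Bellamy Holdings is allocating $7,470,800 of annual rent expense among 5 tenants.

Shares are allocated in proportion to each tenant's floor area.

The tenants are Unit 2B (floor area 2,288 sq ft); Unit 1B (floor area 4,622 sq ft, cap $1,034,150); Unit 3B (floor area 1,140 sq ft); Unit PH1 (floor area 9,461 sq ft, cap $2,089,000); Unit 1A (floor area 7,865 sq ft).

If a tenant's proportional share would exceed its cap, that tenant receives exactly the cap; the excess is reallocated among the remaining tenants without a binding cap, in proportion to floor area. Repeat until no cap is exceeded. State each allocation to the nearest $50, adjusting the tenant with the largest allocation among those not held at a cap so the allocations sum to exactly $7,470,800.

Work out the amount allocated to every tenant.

Sum of floor area: 25,376.
Unconstrained shares: Unit 2B 673,596.72; Unit 1B 1,360,736.03; Unit 3B 335,620.74; Unit PH1 2,785,357.77; Unit 1A 2,315,488.73.
Capped: Unit 1B ($1,034,150), Unit PH1 ($2,089,000); remaining pool $4,347,650 reallocated over remaining floor area 11,293.
Shares after redistribution: Unit 2B 880,848.60 → $880,850; Unit 3B 438,884.35 → $438,900; Unit 1A 3,027,917.05 → $3,027,900.

Unit 2B: $880,850 | Unit 1B: $1,034,150 | Unit 3B: $438,900 | Unit PH1: $2,089,000 | Unit 1A: $3,027,900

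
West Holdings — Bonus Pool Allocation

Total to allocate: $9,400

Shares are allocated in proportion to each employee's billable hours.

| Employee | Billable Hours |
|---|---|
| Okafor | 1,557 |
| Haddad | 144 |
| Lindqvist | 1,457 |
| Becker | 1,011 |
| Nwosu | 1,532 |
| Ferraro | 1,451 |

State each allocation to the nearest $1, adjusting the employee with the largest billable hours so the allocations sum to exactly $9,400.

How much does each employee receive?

Total billable hours = 1,557 + 144 + 1,457 + 1,011 + 1,532 + 1,451 = 7,152.
Unrounded shares: Okafor 2,046.39; Haddad 189.26; Lindqvist 1,914.96; Becker 1,328.78; Nwosu 2,013.53; Ferraro 1,907.07.
Rounded to nearest $1: Okafor $2,046; Haddad $189; Lindqvist $1,915; Becker $1,329; Nwosu $2,014; Ferraro $1,907. Sum = $9,400.
Rounded total matches; no reconciliation needed.

Okafor: $2,046 | Haddad: $189 | Lindqvist: $1,915 | Becker: $1,329 | Nwosu: $2,014 | Ferraro: $1,907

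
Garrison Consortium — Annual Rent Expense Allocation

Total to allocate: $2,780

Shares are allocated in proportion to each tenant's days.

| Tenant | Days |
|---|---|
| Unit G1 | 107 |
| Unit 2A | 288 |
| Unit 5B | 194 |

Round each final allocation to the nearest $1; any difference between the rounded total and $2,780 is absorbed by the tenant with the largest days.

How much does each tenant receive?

Unit G1: $505; Unit 2A: $1,359; Unit 5B: $916

Total days = 107 + 288 + 194 = 589.
Unrounded shares: Unit G1 505.03; Unit 2A 1,359.32; Unit 5B 915.65.
After rounding ($1): Unit G1 $505; Unit 2A $1,359; Unit 5B $916. Sum = $2,780.
Rounded total matches; no reconciliation needed.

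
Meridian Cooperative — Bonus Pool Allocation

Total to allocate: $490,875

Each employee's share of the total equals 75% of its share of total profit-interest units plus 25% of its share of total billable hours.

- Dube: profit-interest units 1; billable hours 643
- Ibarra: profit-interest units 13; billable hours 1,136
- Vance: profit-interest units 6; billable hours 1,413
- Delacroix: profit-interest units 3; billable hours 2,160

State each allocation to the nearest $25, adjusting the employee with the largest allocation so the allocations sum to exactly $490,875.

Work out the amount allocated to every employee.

Dube: $30,750 | Ibarra: $234,125 | Vance: $128,450 | Delacroix: $97,550

Profit-interest units total 23; billable hours total 5,352.
Composite weights (75% profit-interest units + 25% billable hours): Dube 0.0626; Ibarra 0.4770; Vance 0.2617; Delacroix 0.1987.
Raw shares: Dube 30,750.47; Ibarra 234,136.24; Vance 128,440.16; Delacroix 97,548.13.
At nearest $25: Dube $30,750; Ibarra $234,125; Vance $128,450; Delacroix $97,550. Sum = $490,875.
Sum already equals the total — no adjustment.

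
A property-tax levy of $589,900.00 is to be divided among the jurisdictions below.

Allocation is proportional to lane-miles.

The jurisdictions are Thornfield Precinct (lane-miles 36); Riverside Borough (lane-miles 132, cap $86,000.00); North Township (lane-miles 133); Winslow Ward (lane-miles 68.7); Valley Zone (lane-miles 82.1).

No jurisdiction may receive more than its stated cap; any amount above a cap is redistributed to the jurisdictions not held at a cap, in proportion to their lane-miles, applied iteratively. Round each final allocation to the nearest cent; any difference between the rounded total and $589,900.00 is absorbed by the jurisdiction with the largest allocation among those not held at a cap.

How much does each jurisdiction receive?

Total lane-miles = 451.8.
Unconstrained shares: Thornfield Precinct 47,003.9841; Riverside Borough 172,347.9416; North Township 173,653.6078; Winslow Ward 89,699.2696; Valley Zone 107,195.1970.
Cap binds for Riverside Borough ($86,000.00); residual $503,900.00 reallocated over remaining lane-miles 319.8.
Shares after redistribution: Thornfield Precinct 56,724.2026 → $56,724.20; North Township 209,564.4153 → $209,564.42; Winslow Ward 108,248.6867 → $108,248.69; Valley Zone 129,362.6954 → $129,362.70.
Rounding difference −$0.01 applied to North Township → $209,564.41.

Thornfield Precinct: $56,724.20 · Riverside Borough: $86,000.00 · North Township: $209,564.41 · Winslow Ward: $108,248.69 · Valley Zone: $129,362.70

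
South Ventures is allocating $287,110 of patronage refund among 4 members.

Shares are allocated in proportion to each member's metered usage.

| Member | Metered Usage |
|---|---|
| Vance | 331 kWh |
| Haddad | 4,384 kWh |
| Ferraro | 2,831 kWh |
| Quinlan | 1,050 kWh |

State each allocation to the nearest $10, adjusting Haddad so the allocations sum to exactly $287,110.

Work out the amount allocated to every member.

Vance: $11,060 | Haddad: $146,420 | Ferraro: $94,560 | Quinlan: $35,070

Combined metered usage = 8,596.
Proportional shares: Vance 331/8,596 × $287,110 = 11,055.54; Haddad 4,384/8,596 × $287,110 = 146,427.44; Ferraro 2,831/8,596 × $287,110 = 94,556.59; Quinlan 1,050/8,596 × $287,110 = 35,070.44.
At nearest $10: Vance $11,060; Haddad $146,430; Ferraro $94,560; Quinlan $35,070. Sum = $287,120.
Difference $287,110 − $287,120 = −$10 applied to Haddad: Haddad becomes $146,420.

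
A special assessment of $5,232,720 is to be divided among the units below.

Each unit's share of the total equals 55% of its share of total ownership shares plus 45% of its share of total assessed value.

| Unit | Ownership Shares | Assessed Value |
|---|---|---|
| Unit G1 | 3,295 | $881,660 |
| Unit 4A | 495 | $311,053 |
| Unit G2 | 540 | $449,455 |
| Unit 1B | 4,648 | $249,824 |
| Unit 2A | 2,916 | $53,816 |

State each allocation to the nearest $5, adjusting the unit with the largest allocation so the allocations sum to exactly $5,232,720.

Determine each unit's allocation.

Unit G1: $1,864,235 · Unit 4A: $496,195 · Unit G2: $674,575 · Unit 1B: $1,427,005 · Unit 2A: $770,710

Totals — ownership shares 11,894, assessed value 1,945,808.
Combined weights (55% ownership shares + 45% assessed value): Unit G1 0.3563; Unit 4A 0.0948; Unit G2 0.1289; Unit 1B 0.2727; Unit 2A 0.1473.
Proportional shares: Unit G1 1,864,235.35; Unit 4A 496,196.85; Unit G2 674,573.01; Unit 1B 1,427,003.53; Unit 2A 770,711.26.
After rounding ($5): Unit G1 $1,864,235; Unit 4A $496,195; Unit G2 $674,575; Unit 1B $1,427,005; Unit 2A $770,710. Sum = $5,232,720.
No rounding difference to absorb.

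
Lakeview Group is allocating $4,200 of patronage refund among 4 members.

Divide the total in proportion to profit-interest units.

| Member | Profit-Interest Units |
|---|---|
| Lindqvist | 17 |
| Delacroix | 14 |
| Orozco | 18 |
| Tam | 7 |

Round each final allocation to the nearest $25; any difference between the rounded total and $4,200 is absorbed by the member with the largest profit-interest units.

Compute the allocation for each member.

Lindqvist: $1,275 · Delacroix: $1,050 · Orozco: $1,350 · Tam: $525

Sum of profit-interest units: 17 + 14 + 18 + 7 = 56.
Unrounded shares: Lindqvist 1,275.00; Delacroix 1,050.00; Orozco 1,350.00; Tam 525.00.
At nearest $25: Lindqvist $1,275; Delacroix $1,050; Orozco $1,350; Tam $525. Sum = $4,200.
Rounded total matches; no reconciliation needed.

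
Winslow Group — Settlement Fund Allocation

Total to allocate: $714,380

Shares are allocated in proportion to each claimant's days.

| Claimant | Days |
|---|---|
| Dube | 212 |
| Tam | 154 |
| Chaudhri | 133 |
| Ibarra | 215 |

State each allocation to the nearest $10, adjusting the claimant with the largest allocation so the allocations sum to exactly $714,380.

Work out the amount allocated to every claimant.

Dube: $212,110 · Tam: $154,080 · Chaudhri: $133,070 · Ibarra: $215,120

Total days = 714.
Raw shares: Dube 212/714 × $714,380 = 212,112.83; Tam 154/714 × $714,380 = 154,081.96; Chaudhri 133/714 × $714,380 = 133,070.78; Ibarra 215/714 × $714,380 = 215,114.43.
Rounded to nearest $10: Dube $212,110; Tam $154,080; Chaudhri $133,070; Ibarra $215,110. Sum = $714,370.
Difference $714,380 − $714,370 = +$10 applied to largest allocation (Ibarra): Ibarra becomes $215,120.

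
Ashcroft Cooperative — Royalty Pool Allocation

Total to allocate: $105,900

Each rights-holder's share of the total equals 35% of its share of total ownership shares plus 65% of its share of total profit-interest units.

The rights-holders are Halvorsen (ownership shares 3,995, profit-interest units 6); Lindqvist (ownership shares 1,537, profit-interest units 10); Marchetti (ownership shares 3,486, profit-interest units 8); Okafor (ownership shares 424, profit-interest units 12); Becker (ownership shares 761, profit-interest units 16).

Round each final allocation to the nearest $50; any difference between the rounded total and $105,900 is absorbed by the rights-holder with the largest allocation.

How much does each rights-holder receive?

Halvorsen: $22,450; Lindqvist: $18,800; Marchetti: $23,250; Okafor: $17,450; Becker: $23,950

Totals — ownership shares 10,203, profit-interest units 52.
Combined weights (35% ownership shares + 65% profit-interest units): Halvorsen 0.2120; Lindqvist 0.1777; Marchetti 0.2196; Okafor 0.1645; Becker 0.2261.
Raw shares: Halvorsen 22,455.36; Lindqvist 18,821.04; Marchetti 23,253.78; Okafor 17,425.29; Becker 23,944.53.
Rounded to nearest $50: Halvorsen $22,450; Lindqvist $18,800; Marchetti $23,250; Okafor $17,450; Becker $23,950. Sum = $105,900.
No rounding difference to absorb.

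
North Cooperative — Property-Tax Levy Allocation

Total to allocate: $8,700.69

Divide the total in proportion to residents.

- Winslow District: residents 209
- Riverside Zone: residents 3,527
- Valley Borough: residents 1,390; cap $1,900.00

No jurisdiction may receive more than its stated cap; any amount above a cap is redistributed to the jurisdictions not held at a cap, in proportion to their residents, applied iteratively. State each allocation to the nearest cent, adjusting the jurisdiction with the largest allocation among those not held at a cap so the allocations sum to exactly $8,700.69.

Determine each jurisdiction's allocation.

Winslow District: $380.45 | Riverside Zone: $6,420.24 | Valley Borough: $1,900.00

Sum of residents: 5,126.
Unconstrained shares: Winslow District 354.7492; Riverside Zone 5,986.6043; Valley Borough 2,359.3365.
Cap binds for Valley Borough ($1,900.00); balance $6,800.69 reallocated over remaining residents 3,736.
Redistributed shares: Winslow District 380.4455 → $380.45; Riverside Zone 6,420.2445 → $6,420.24.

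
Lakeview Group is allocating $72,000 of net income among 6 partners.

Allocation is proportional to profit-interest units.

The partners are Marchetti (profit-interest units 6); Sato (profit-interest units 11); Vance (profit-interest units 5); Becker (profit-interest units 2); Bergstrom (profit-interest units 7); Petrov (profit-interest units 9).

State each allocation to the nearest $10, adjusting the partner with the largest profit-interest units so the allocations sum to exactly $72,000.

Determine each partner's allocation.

Marchetti: $10,800; Sato: $19,800; Vance: $9,000; Becker: $3,600; Bergstrom: $12,600; Petrov: $16,200

Profit-interest units total: 6 + 11 + 5 + 2 + 7 + 9 = 40.
Raw shares: Marchetti 10,800.00; Sato 19,800.00; Vance 9,000.00; Becker 3,600.00; Bergstrom 12,600.00; Petrov 16,200.00.
At nearest $10: Marchetti $10,800; Sato $19,800; Vance $9,000; Becker $3,600; Bergstrom $12,600; Petrov $16,200. Sum = $72,000.
Sum already equals the total — no adjustment.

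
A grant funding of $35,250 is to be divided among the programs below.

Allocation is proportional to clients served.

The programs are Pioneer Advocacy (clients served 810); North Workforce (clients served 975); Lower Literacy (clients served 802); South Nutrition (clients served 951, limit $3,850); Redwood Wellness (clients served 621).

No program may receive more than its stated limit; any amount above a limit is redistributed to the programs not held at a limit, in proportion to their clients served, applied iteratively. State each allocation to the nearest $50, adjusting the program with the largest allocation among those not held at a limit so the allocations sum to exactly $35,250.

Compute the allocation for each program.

Pioneer Advocacy: $7,950 | North Workforce: $9,500 | Lower Literacy: $7,850 | South Nutrition: $3,850 | Redwood Wellness: $6,100

Sum of clients served: 4,159.
Pro-rata shares before constraints: Pioneer Advocacy 6,865.23; North Workforce 8,263.71; Lower Literacy 6,797.43; South Nutrition 8,060.29; Redwood Wellness 5,263.34.
Cap binds for South Nutrition ($3,850); remaining pool $31,400 reallocated over remaining clients served 3,208.
Redistributed shares: Pioneer Advocacy 7,928.30 → $7,950; North Workforce 9,543.33 → $9,550; Lower Literacy 7,850.00 → $7,850; Redwood Wellness 6,078.37 → $6,100.
Rounding difference −$50 applied to North Workforce → $9,500.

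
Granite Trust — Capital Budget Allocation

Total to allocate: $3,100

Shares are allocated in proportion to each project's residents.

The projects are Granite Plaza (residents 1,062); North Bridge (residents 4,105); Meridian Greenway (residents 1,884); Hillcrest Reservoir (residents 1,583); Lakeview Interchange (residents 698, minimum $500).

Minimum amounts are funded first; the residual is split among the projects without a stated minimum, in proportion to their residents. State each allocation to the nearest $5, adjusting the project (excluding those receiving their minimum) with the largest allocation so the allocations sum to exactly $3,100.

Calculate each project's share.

Minimums first: Lakeview Interchange $500. Remaining pool $2,600.
Remaining pool split over remaining residents 8,634: Granite Plaza 319.81 → $320; North Bridge 1,236.16 → $1,235; Meridian Greenway 567.34 → $565; Hillcrest Reservoir 476.70 → $475.
Rounding difference +$5 applied to North Bridge → $1,240.

Granite Plaza: $320 · North Bridge: $1,240 · Meridian Greenway: $565 · Hillcrest Reservoir: $475 · Lakeview Interchange: $500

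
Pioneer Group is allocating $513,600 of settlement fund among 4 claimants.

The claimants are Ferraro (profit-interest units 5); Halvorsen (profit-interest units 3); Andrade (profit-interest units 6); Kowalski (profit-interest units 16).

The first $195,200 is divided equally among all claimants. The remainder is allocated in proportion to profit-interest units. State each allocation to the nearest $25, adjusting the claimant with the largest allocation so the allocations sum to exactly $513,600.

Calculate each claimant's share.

Ferraro: $101,875 · Halvorsen: $80,650 · Andrade: $112,475 · Kowalski: $218,600

$195,200 shared equally gives $48,800 per claimant.
Remainder $318,400 by profit-interest units (total 30): Ferraro 53,066.67 → $53,075; Halvorsen 31,840.00 → $31,850; Andrade 63,680.00 → $63,675; Kowalski 169,813.33 → $169,825.
Rounding difference −$25 on remainder applied to Kowalski.
Totals: Ferraro $48,800 + $53,075 = $101,875; Halvorsen $48,800 + $31,850 = $80,650; Andrade $48,800 + $63,675 = $112,475; Kowalski $48,800 + $169,800 = $218,600.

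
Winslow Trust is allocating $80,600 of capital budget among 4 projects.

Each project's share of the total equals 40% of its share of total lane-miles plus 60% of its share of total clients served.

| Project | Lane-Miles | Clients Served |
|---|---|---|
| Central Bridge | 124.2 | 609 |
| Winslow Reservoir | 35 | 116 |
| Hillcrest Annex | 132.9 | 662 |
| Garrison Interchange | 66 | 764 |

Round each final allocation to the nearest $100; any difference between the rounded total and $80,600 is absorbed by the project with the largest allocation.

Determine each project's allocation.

Central Bridge: $24,900 · Winslow Reservoir: $5,800 · Hillcrest Annex: $26,800 · Garrison Interchange: $23,100

Totals — lane-miles 358.1, clients served 2,151.
Combined weights (40% lane-miles + 60% clients served): Central Bridge 0.3086; Winslow Reservoir 0.0715; Hillcrest Annex 0.3331; Garrison Interchange 0.2868.
Pro-rata amounts: Central Bridge 24,873.70; Winslow Reservoir 5,759.05; Hillcrest Annex 26,848.54; Garrison Interchange 23,118.71.
Rounded to nearest $100: Central Bridge $24,900; Winslow Reservoir $5,800; Hillcrest Annex $26,800; Garrison Interchange $23,100. Sum = $80,600.
Rounded total matches; no reconciliation needed.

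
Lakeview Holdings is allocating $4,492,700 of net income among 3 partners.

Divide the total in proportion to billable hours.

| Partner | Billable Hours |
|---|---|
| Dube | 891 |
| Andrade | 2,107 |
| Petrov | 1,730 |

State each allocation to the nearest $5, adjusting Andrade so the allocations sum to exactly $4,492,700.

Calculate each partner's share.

Dube: $846,655 · Andrade: $2,002,145 · Petrov: $1,643,900

Combined billable hours = 4,728.
Pro-rata amounts: Dube 891/4,728 × $4,492,700 = 846,657.30; Andrade 2,107/4,728 × $4,492,700 = 2,002,140.21; Petrov 1,730/4,728 × $4,492,700 = 1,643,902.496.
At nearest $5: Dube $846,655; Andrade $2,002,140; Petrov $1,643,900. Sum = $4,492,695.
Difference $4,492,700 − $4,492,695 = +$5 applied to Andrade: Andrade becomes $2,002,145.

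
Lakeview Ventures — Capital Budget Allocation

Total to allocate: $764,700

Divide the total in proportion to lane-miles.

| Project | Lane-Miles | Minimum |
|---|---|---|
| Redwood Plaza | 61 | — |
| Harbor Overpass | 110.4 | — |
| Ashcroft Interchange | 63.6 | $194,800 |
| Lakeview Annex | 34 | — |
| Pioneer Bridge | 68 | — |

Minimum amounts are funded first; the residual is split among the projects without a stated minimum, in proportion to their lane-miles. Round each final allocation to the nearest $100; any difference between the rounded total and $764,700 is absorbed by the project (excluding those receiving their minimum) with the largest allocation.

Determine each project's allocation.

Minimums first: Ashcroft Interchange $194,800. Residual $569,900.
Residual split over remaining lane-miles 273.4: Redwood Plaza 127,153.99 → $127,200; Harbor Overpass 230,127.87 → $230,100; Lakeview Annex 70,872.71 → $70,900; Pioneer Bridge 141,745.43 → $141,700.

Redwood Plaza: $127,200 | Harbor Overpass: $230,100 | Ashcroft Interchange: $194,800 | Lakeview Annex: $70,900 | Pioneer Bridge: $141,700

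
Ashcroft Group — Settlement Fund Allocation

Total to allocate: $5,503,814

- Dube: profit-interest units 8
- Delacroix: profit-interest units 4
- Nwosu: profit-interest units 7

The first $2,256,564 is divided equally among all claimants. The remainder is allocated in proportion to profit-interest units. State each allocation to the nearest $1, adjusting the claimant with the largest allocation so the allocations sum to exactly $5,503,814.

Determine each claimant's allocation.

Dube: $2,119,451; Delacroix: $1,435,820; Nwosu: $1,948,543

First tranche $2,256,564 split equally: $752,188 each.
Remainder $3,247,250 by profit-interest units (total 19): Dube 1,367,263.16 → $1,367,263; Delacroix 683,631.58 → $683,632; Nwosu 1,196,355.26 → $1,196,355.
Totals: Dube $752,188 + $1,367,263 = $2,119,451; Delacroix $752,188 + $683,632 = $1,435,820; Nwosu $752,188 + $1,196,355 = $1,948,543.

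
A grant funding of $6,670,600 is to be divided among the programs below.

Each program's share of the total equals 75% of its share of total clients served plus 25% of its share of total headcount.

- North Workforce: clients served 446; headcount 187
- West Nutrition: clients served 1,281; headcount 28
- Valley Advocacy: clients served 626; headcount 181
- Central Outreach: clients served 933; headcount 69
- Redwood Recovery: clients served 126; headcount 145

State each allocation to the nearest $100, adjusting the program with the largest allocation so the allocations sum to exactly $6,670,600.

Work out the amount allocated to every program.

Totals — clients served 3,412, headcount 610.
Blended shares (75% clients served + 25% headcount): North Workforce 0.1747; West Nutrition 0.2931; Valley Advocacy 0.2118; Central Outreach 0.2334; Redwood Recovery 0.0871.
Proportional shares: North Workforce 1,165,191.63; West Nutrition 1,954,853.54; Valley Advocacy 1,412,719.06; Central Outreach 1,556,675.78; Redwood Recovery 581,159.98.
After rounding ($100): North Workforce $1,165,200; West Nutrition $1,954,900; Valley Advocacy $1,412,700; Central Outreach $1,556,700; Redwood Recovery $581,200. Sum = $6,670,700.
Difference $6,670,600 − $6,670,700 = −$100 applied to largest allocation (West Nutrition): West Nutrition becomes $1,954,800.

North Workforce: $1,165,200; West Nutrition: $1,954,800; Valley Advocacy: $1,412,700; Central Outreach: $1,556,700; Redwood Recovery: $581,200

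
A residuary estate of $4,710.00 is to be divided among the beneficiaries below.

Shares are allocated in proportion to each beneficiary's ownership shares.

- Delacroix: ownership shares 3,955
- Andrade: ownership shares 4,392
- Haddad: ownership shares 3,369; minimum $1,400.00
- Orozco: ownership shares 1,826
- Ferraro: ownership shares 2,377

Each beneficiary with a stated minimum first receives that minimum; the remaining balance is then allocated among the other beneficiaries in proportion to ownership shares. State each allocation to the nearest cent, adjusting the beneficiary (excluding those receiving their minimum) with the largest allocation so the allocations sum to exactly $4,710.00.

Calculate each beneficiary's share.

Minimums first: Haddad $1,400.00. Remaining pool $3,310.00.
Remaining pool split over remaining ownership shares 12,550: Delacroix 1,043.1116 → $1,043.11; Andrade 1,158.3681 → $1,158.37; Orozco 481.5984 → $481.60; Ferraro 626.9219 → $626.92.

Delacroix: $1,043.11 | Andrade: $1,158.37 | Haddad: $1,400.00 | Orozco: $481.60 | Ferraro: $626.92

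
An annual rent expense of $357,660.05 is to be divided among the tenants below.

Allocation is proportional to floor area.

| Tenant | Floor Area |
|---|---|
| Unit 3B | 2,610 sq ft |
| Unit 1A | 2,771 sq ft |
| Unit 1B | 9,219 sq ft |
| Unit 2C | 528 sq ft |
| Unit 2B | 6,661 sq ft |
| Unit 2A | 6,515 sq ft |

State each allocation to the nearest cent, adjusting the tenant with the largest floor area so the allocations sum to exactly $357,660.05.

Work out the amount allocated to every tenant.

Sum of floor area: 2,610 + 2,771 + 9,219 + 528 + 6,661 + 6,515 = 28,304.
Proportional shares: Unit 3B 32,980.9472; Unit 1A 35,015.4041; Unit 1B 116,494.7711; Unit 2C 6,672.0077; Unit 2B 84,170.9155; Unit 2A 82,326.0043.
Rounded to nearest cent: Unit 3B $32,980.95; Unit 1A $35,015.40; Unit 1B $116,494.77; Unit 2C $6,672.01; Unit 2B $84,170.92; Unit 2A $82,326.00. Sum = $357,660.05.
No rounding difference to absorb.

Unit 3B: $32,980.95; Unit 1A: $35,015.40; Unit 1B: $116,494.77; Unit 2C: $6,672.01; Unit 2B: $84,170.92; Unit 2A: $82,326.00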